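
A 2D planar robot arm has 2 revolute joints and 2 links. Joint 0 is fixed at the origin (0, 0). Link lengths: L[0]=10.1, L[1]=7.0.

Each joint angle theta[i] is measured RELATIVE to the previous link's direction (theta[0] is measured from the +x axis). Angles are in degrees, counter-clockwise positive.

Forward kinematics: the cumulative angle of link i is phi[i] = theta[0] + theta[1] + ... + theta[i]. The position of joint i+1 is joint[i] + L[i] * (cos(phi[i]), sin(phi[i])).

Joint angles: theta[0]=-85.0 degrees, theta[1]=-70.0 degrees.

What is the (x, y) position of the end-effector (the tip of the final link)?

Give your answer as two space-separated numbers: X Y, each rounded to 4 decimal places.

joint[0] = (0.0000, 0.0000)  (base)
link 0: phi[0] = -85 = -85 deg
  cos(-85 deg) = 0.0872, sin(-85 deg) = -0.9962
  joint[1] = (0.0000, 0.0000) + 10.1 * (0.0872, -0.9962) = (0.0000 + 0.8803, 0.0000 + -10.0616) = (0.8803, -10.0616)
link 1: phi[1] = -85 + -70 = -155 deg
  cos(-155 deg) = -0.9063, sin(-155 deg) = -0.4226
  joint[2] = (0.8803, -10.0616) + 7 * (-0.9063, -0.4226) = (0.8803 + -6.3442, -10.0616 + -2.9583) = (-5.4639, -13.0199)
End effector: (-5.4639, -13.0199)

Answer: -5.4639 -13.0199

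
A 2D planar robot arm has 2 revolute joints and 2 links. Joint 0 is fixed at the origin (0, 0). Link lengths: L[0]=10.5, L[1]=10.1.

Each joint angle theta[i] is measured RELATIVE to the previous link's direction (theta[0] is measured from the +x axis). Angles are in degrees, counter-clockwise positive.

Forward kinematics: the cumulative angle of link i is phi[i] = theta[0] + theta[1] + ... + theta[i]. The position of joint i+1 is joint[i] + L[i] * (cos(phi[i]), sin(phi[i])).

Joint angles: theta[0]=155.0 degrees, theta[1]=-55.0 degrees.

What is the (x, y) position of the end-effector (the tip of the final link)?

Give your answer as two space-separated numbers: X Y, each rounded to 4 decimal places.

joint[0] = (0.0000, 0.0000)  (base)
link 0: phi[0] = 155 = 155 deg
  cos(155 deg) = -0.9063, sin(155 deg) = 0.4226
  joint[1] = (0.0000, 0.0000) + 10.5 * (-0.9063, 0.4226) = (0.0000 + -9.5162, 0.0000 + 4.4375) = (-9.5162, 4.4375)
link 1: phi[1] = 155 + -55 = 100 deg
  cos(100 deg) = -0.1736, sin(100 deg) = 0.9848
  joint[2] = (-9.5162, 4.4375) + 10.1 * (-0.1736, 0.9848) = (-9.5162 + -1.7538, 4.4375 + 9.9466) = (-11.2701, 14.3841)
End effector: (-11.2701, 14.3841)

Answer: -11.2701 14.3841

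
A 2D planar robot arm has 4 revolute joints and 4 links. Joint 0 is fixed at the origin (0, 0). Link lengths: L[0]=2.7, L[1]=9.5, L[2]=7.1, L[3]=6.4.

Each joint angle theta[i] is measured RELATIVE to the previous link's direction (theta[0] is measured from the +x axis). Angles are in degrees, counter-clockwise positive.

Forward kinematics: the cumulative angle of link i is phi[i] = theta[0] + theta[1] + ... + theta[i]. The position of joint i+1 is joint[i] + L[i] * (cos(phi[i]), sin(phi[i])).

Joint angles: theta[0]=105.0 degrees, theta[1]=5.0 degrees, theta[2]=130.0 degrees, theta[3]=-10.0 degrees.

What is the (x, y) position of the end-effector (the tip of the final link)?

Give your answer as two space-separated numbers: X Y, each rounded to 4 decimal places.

joint[0] = (0.0000, 0.0000)  (base)
link 0: phi[0] = 105 = 105 deg
  cos(105 deg) = -0.2588, sin(105 deg) = 0.9659
  joint[1] = (0.0000, 0.0000) + 2.7 * (-0.2588, 0.9659) = (0.0000 + -0.6988, 0.0000 + 2.6080) = (-0.6988, 2.6080)
link 1: phi[1] = 105 + 5 = 110 deg
  cos(110 deg) = -0.3420, sin(110 deg) = 0.9397
  joint[2] = (-0.6988, 2.6080) + 9.5 * (-0.3420, 0.9397) = (-0.6988 + -3.2492, 2.6080 + 8.9271) = (-3.9480, 11.5351)
link 2: phi[2] = 105 + 5 + 130 = 240 deg
  cos(240 deg) = -0.5000, sin(240 deg) = -0.8660
  joint[3] = (-3.9480, 11.5351) + 7.1 * (-0.5000, -0.8660) = (-3.9480 + -3.5500, 11.5351 + -6.1488) = (-7.4980, 5.3863)
link 3: phi[3] = 105 + 5 + 130 + -10 = 230 deg
  cos(230 deg) = -0.6428, sin(230 deg) = -0.7660
  joint[4] = (-7.4980, 5.3863) + 6.4 * (-0.6428, -0.7660) = (-7.4980 + -4.1138, 5.3863 + -4.9027) = (-11.6118, 0.4836)
End effector: (-11.6118, 0.4836)

Answer: -11.6118 0.4836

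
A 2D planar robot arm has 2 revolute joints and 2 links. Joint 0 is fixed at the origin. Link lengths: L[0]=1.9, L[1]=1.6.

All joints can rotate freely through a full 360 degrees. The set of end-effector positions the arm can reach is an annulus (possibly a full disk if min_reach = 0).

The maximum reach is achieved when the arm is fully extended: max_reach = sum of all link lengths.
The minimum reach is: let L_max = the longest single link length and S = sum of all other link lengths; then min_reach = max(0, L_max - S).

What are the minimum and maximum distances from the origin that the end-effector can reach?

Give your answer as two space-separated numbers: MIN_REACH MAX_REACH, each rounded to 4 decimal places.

Answer: 0.3000 3.5000

Derivation:
Link lengths: [1.9, 1.6]
max_reach = 1.9 + 1.6 = 3.5
L_max = max([1.9, 1.6]) = 1.9
S (sum of others) = 3.5 - 1.9 = 1.6
min_reach = max(0, 1.9 - 1.6) = max(0, 0.3) = 0.3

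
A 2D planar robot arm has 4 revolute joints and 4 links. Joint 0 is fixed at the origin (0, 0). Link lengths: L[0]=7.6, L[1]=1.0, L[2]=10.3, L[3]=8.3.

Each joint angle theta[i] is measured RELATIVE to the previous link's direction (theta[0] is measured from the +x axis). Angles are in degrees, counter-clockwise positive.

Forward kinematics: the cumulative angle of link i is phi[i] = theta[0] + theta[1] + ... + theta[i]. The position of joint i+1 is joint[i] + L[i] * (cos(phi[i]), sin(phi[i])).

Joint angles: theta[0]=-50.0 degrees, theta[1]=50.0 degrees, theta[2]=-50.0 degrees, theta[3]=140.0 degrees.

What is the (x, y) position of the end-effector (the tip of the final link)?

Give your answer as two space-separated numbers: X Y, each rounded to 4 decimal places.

Answer: 12.5059 -5.4122

Derivation:
joint[0] = (0.0000, 0.0000)  (base)
link 0: phi[0] = -50 = -50 deg
  cos(-50 deg) = 0.6428, sin(-50 deg) = -0.7660
  joint[1] = (0.0000, 0.0000) + 7.6 * (0.6428, -0.7660) = (0.0000 + 4.8852, 0.0000 + -5.8219) = (4.8852, -5.8219)
link 1: phi[1] = -50 + 50 = 0 deg
  cos(0 deg) = 1.0000, sin(0 deg) = 0.0000
  joint[2] = (4.8852, -5.8219) + 1 * (1.0000, 0.0000) = (4.8852 + 1.0000, -5.8219 + 0.0000) = (5.8852, -5.8219)
link 2: phi[2] = -50 + 50 + -50 = -50 deg
  cos(-50 deg) = 0.6428, sin(-50 deg) = -0.7660
  joint[3] = (5.8852, -5.8219) + 10.3 * (0.6428, -0.7660) = (5.8852 + 6.6207, -5.8219 + -7.8903) = (12.5059, -13.7122)
link 3: phi[3] = -50 + 50 + -50 + 140 = 90 deg
  cos(90 deg) = 0.0000, sin(90 deg) = 1.0000
  joint[4] = (12.5059, -13.7122) + 8.3 * (0.0000, 1.0000) = (12.5059 + 0.0000, -13.7122 + 8.3000) = (12.5059, -5.4122)
End effector: (12.5059, -5.4122)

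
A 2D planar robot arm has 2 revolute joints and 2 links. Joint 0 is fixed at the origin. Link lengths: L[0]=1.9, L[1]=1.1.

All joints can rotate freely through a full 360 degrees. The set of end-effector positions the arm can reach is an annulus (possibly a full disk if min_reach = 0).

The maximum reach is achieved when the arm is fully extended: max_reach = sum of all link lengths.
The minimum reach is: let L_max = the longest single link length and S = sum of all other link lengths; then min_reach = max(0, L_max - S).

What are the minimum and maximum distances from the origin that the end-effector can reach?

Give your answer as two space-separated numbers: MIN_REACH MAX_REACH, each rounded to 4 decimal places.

Answer: 0.8000 3.0000

Derivation:
Link lengths: [1.9, 1.1]
max_reach = 1.9 + 1.1 = 3
L_max = max([1.9, 1.1]) = 1.9
S (sum of others) = 3 - 1.9 = 1.1
min_reach = max(0, 1.9 - 1.1) = max(0, 0.8) = 0.8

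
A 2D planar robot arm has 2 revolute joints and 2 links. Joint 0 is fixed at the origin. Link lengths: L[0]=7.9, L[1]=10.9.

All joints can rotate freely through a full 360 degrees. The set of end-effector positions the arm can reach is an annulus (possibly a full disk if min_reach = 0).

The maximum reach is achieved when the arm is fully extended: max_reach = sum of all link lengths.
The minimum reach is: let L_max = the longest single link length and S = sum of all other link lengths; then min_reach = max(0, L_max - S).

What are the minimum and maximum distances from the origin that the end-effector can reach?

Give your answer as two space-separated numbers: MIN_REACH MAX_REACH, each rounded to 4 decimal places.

Answer: 3.0000 18.8000

Derivation:
Link lengths: [7.9, 10.9]
max_reach = 7.9 + 10.9 = 18.8
L_max = max([7.9, 10.9]) = 10.9
S (sum of others) = 18.8 - 10.9 = 7.9
min_reach = max(0, 10.9 - 7.9) = max(0, 3) = 3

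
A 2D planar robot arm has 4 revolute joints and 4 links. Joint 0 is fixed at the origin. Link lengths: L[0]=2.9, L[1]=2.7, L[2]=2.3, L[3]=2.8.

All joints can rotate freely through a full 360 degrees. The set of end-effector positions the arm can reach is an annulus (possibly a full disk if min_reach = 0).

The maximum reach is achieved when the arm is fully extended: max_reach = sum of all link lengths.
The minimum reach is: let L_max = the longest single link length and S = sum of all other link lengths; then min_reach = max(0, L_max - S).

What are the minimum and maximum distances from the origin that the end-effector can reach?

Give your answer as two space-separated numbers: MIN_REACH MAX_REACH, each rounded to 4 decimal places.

Link lengths: [2.9, 2.7, 2.3, 2.8]
max_reach = 2.9 + 2.7 + 2.3 + 2.8 = 10.7
L_max = max([2.9, 2.7, 2.3, 2.8]) = 2.9
S (sum of others) = 10.7 - 2.9 = 7.8
min_reach = max(0, 2.9 - 7.8) = max(0, -4.9) = 0

Answer: 0.0000 10.7000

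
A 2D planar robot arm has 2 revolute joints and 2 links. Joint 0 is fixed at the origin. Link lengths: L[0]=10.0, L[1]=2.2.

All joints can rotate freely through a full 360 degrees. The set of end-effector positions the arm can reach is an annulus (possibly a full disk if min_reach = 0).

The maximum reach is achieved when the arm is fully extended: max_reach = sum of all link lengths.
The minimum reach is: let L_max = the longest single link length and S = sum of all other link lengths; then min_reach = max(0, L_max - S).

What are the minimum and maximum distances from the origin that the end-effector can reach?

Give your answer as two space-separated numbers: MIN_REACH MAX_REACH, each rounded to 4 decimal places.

Answer: 7.8000 12.2000

Derivation:
Link lengths: [10.0, 2.2]
max_reach = 10 + 2.2 = 12.2
L_max = max([10.0, 2.2]) = 10
S (sum of others) = 12.2 - 10 = 2.2
min_reach = max(0, 10 - 2.2) = max(0, 7.8) = 7.8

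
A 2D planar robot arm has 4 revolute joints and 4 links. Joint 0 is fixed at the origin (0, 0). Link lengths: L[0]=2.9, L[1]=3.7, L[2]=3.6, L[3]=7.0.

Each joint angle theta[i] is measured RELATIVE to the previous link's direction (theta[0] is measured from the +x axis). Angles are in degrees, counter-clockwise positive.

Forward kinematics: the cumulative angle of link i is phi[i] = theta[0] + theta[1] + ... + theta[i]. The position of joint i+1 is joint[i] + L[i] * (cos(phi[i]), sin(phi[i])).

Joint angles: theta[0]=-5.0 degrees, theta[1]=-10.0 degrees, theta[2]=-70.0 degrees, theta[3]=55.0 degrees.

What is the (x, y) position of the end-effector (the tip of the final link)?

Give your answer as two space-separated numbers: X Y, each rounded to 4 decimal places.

joint[0] = (0.0000, 0.0000)  (base)
link 0: phi[0] = -5 = -5 deg
  cos(-5 deg) = 0.9962, sin(-5 deg) = -0.0872
  joint[1] = (0.0000, 0.0000) + 2.9 * (0.9962, -0.0872) = (0.0000 + 2.8890, 0.0000 + -0.2528) = (2.8890, -0.2528)
link 1: phi[1] = -5 + -10 = -15 deg
  cos(-15 deg) = 0.9659, sin(-15 deg) = -0.2588
  joint[2] = (2.8890, -0.2528) + 3.7 * (0.9659, -0.2588) = (2.8890 + 3.5739, -0.2528 + -0.9576) = (6.4629, -1.2104)
link 2: phi[2] = -5 + -10 + -70 = -85 deg
  cos(-85 deg) = 0.0872, sin(-85 deg) = -0.9962
  joint[3] = (6.4629, -1.2104) + 3.6 * (0.0872, -0.9962) = (6.4629 + 0.3138, -1.2104 + -3.5863) = (6.7767, -4.7967)
link 3: phi[3] = -5 + -10 + -70 + 55 = -30 deg
  cos(-30 deg) = 0.8660, sin(-30 deg) = -0.5000
  joint[4] = (6.7767, -4.7967) + 7 * (0.8660, -0.5000) = (6.7767 + 6.0622, -4.7967 + -3.5000) = (12.8388, -8.2967)
End effector: (12.8388, -8.2967)

Answer: 12.8388 -8.2967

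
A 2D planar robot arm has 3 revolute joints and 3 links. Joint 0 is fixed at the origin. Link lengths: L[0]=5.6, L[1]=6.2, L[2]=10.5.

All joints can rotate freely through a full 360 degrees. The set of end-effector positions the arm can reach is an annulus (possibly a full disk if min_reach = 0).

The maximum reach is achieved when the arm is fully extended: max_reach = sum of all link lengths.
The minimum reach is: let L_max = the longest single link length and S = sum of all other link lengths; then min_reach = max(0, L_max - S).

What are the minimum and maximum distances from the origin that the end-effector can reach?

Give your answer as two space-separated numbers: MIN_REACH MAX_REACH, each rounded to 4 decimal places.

Link lengths: [5.6, 6.2, 10.5]
max_reach = 5.6 + 6.2 + 10.5 = 22.3
L_max = max([5.6, 6.2, 10.5]) = 10.5
S (sum of others) = 22.3 - 10.5 = 11.8
min_reach = max(0, 10.5 - 11.8) = max(0, -1.3) = 0

Answer: 0.0000 22.3000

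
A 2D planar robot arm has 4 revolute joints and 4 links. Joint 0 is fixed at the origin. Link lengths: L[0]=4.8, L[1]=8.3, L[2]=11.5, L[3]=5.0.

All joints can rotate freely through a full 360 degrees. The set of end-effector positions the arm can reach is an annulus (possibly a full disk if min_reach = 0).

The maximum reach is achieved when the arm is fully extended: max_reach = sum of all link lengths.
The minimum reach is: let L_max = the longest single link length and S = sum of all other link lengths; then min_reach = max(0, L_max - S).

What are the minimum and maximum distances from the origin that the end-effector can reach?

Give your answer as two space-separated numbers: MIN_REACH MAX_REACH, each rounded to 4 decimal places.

Answer: 0.0000 29.6000

Derivation:
Link lengths: [4.8, 8.3, 11.5, 5.0]
max_reach = 4.8 + 8.3 + 11.5 + 5 = 29.6
L_max = max([4.8, 8.3, 11.5, 5.0]) = 11.5
S (sum of others) = 29.6 - 11.5 = 18.1
min_reach = max(0, 11.5 - 18.1) = max(0, -6.6) = 0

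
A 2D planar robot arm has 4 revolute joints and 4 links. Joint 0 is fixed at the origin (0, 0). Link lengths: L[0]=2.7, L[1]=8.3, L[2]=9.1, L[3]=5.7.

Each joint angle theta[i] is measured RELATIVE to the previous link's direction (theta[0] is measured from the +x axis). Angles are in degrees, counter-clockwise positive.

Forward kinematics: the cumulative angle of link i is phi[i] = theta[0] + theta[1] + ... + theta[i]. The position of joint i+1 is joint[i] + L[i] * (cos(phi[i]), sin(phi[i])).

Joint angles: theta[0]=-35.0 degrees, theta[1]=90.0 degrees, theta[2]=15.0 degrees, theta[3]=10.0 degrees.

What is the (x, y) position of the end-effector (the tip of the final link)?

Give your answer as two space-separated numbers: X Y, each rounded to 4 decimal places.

joint[0] = (0.0000, 0.0000)  (base)
link 0: phi[0] = -35 = -35 deg
  cos(-35 deg) = 0.8192, sin(-35 deg) = -0.5736
  joint[1] = (0.0000, 0.0000) + 2.7 * (0.8192, -0.5736) = (0.0000 + 2.2117, 0.0000 + -1.5487) = (2.2117, -1.5487)
link 1: phi[1] = -35 + 90 = 55 deg
  cos(55 deg) = 0.5736, sin(55 deg) = 0.8192
  joint[2] = (2.2117, -1.5487) + 8.3 * (0.5736, 0.8192) = (2.2117 + 4.7607, -1.5487 + 6.7990) = (6.9724, 5.2503)
link 2: phi[2] = -35 + 90 + 15 = 70 deg
  cos(70 deg) = 0.3420, sin(70 deg) = 0.9397
  joint[3] = (6.9724, 5.2503) + 9.1 * (0.3420, 0.9397) = (6.9724 + 3.1124, 5.2503 + 8.5512) = (10.0848, 13.8015)
link 3: phi[3] = -35 + 90 + 15 + 10 = 80 deg
  cos(80 deg) = 0.1736, sin(80 deg) = 0.9848
  joint[4] = (10.0848, 13.8015) + 5.7 * (0.1736, 0.9848) = (10.0848 + 0.9898, 13.8015 + 5.6134) = (11.0746, 19.4149)
End effector: (11.0746, 19.4149)

Answer: 11.0746 19.4149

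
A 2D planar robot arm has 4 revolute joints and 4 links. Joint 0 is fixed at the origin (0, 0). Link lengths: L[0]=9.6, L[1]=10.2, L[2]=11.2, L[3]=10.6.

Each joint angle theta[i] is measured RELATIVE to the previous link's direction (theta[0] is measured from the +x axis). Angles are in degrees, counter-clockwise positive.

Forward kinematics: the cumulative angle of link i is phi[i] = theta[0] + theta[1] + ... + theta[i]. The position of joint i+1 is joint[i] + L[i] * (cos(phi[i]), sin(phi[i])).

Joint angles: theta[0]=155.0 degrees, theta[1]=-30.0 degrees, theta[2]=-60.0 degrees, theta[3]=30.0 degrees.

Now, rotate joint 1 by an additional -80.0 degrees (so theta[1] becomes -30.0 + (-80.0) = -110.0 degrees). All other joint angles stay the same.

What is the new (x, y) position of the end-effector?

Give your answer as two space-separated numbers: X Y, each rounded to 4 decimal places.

joint[0] = (0.0000, 0.0000)  (base)
link 0: phi[0] = 155 = 155 deg
  cos(155 deg) = -0.9063, sin(155 deg) = 0.4226
  joint[1] = (0.0000, 0.0000) + 9.6 * (-0.9063, 0.4226) = (0.0000 + -8.7006, 0.0000 + 4.0571) = (-8.7006, 4.0571)
link 1: phi[1] = 155 + -110 = 45 deg
  cos(45 deg) = 0.7071, sin(45 deg) = 0.7071
  joint[2] = (-8.7006, 4.0571) + 10.2 * (0.7071, 0.7071) = (-8.7006 + 7.2125, 4.0571 + 7.2125) = (-1.4881, 11.2696)
link 2: phi[2] = 155 + -110 + -60 = -15 deg
  cos(-15 deg) = 0.9659, sin(-15 deg) = -0.2588
  joint[3] = (-1.4881, 11.2696) + 11.2 * (0.9659, -0.2588) = (-1.4881 + 10.8184, 11.2696 + -2.8988) = (9.3303, 8.3709)
link 3: phi[3] = 155 + -110 + -60 + 30 = 15 deg
  cos(15 deg) = 0.9659, sin(15 deg) = 0.2588
  joint[4] = (9.3303, 8.3709) + 10.6 * (0.9659, 0.2588) = (9.3303 + 10.2388, 8.3709 + 2.7435) = (19.5691, 11.1143)
End effector: (19.5691, 11.1143)

Answer: 19.5691 11.1143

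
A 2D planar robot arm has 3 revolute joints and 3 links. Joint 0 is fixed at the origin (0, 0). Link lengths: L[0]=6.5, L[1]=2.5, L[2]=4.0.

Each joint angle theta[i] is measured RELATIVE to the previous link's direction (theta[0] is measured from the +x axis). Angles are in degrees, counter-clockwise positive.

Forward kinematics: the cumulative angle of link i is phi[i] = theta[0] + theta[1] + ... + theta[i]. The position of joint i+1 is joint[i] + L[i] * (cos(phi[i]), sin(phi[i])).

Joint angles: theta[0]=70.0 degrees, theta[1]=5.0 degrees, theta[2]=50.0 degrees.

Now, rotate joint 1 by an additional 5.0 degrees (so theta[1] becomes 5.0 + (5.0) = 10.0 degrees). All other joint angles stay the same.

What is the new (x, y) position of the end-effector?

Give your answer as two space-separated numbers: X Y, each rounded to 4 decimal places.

Answer: 0.0861 11.6342

Derivation:
joint[0] = (0.0000, 0.0000)  (base)
link 0: phi[0] = 70 = 70 deg
  cos(70 deg) = 0.3420, sin(70 deg) = 0.9397
  joint[1] = (0.0000, 0.0000) + 6.5 * (0.3420, 0.9397) = (0.0000 + 2.2231, 0.0000 + 6.1080) = (2.2231, 6.1080)
link 1: phi[1] = 70 + 10 = 80 deg
  cos(80 deg) = 0.1736, sin(80 deg) = 0.9848
  joint[2] = (2.2231, 6.1080) + 2.5 * (0.1736, 0.9848) = (2.2231 + 0.4341, 6.1080 + 2.4620) = (2.6573, 8.5700)
link 2: phi[2] = 70 + 10 + 50 = 130 deg
  cos(130 deg) = -0.6428, sin(130 deg) = 0.7660
  joint[3] = (2.6573, 8.5700) + 4 * (-0.6428, 0.7660) = (2.6573 + -2.5712, 8.5700 + 3.0642) = (0.0861, 11.6342)
End effector: (0.0861, 11.6342)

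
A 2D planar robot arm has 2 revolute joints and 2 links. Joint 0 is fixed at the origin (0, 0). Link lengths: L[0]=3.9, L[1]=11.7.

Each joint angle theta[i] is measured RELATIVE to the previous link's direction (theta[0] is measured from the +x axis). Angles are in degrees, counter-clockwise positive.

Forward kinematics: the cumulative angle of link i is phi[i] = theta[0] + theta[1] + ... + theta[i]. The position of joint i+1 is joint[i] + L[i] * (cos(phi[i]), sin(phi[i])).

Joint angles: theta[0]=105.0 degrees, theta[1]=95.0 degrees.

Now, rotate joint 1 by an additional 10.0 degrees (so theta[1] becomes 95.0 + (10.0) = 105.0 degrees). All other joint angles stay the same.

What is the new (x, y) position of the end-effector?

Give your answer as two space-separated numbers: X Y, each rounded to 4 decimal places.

Answer: -11.1419 -2.0829

Derivation:
joint[0] = (0.0000, 0.0000)  (base)
link 0: phi[0] = 105 = 105 deg
  cos(105 deg) = -0.2588, sin(105 deg) = 0.9659
  joint[1] = (0.0000, 0.0000) + 3.9 * (-0.2588, 0.9659) = (0.0000 + -1.0094, 0.0000 + 3.7671) = (-1.0094, 3.7671)
link 1: phi[1] = 105 + 105 = 210 deg
  cos(210 deg) = -0.8660, sin(210 deg) = -0.5000
  joint[2] = (-1.0094, 3.7671) + 11.7 * (-0.8660, -0.5000) = (-1.0094 + -10.1325, 3.7671 + -5.8500) = (-11.1419, -2.0829)
End effector: (-11.1419, -2.0829)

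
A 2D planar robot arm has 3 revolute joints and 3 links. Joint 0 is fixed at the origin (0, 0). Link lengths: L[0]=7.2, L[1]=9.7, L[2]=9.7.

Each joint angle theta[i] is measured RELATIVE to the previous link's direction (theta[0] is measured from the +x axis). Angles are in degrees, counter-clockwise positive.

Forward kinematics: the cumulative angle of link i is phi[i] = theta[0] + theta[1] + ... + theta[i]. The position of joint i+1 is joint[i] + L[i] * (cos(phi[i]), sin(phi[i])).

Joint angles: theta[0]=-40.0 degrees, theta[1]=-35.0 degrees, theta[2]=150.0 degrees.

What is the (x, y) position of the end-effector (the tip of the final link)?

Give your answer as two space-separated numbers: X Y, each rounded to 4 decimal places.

joint[0] = (0.0000, 0.0000)  (base)
link 0: phi[0] = -40 = -40 deg
  cos(-40 deg) = 0.7660, sin(-40 deg) = -0.6428
  joint[1] = (0.0000, 0.0000) + 7.2 * (0.7660, -0.6428) = (0.0000 + 5.5155, 0.0000 + -4.6281) = (5.5155, -4.6281)
link 1: phi[1] = -40 + -35 = -75 deg
  cos(-75 deg) = 0.2588, sin(-75 deg) = -0.9659
  joint[2] = (5.5155, -4.6281) + 9.7 * (0.2588, -0.9659) = (5.5155 + 2.5105, -4.6281 + -9.3695) = (8.0261, -13.9976)
link 2: phi[2] = -40 + -35 + 150 = 75 deg
  cos(75 deg) = 0.2588, sin(75 deg) = 0.9659
  joint[3] = (8.0261, -13.9976) + 9.7 * (0.2588, 0.9659) = (8.0261 + 2.5105, -13.9976 + 9.3695) = (10.5366, -4.6281)
End effector: (10.5366, -4.6281)

Answer: 10.5366 -4.6281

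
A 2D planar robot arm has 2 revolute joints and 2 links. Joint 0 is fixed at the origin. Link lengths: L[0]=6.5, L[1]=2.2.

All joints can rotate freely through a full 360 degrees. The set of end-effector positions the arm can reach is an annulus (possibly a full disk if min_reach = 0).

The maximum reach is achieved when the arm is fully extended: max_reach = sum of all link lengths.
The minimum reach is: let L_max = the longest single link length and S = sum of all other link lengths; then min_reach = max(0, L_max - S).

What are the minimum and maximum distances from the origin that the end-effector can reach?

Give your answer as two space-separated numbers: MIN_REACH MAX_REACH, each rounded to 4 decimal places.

Answer: 4.3000 8.7000

Derivation:
Link lengths: [6.5, 2.2]
max_reach = 6.5 + 2.2 = 8.7
L_max = max([6.5, 2.2]) = 6.5
S (sum of others) = 8.7 - 6.5 = 2.2
min_reach = max(0, 6.5 - 2.2) = max(0, 4.3) = 4.3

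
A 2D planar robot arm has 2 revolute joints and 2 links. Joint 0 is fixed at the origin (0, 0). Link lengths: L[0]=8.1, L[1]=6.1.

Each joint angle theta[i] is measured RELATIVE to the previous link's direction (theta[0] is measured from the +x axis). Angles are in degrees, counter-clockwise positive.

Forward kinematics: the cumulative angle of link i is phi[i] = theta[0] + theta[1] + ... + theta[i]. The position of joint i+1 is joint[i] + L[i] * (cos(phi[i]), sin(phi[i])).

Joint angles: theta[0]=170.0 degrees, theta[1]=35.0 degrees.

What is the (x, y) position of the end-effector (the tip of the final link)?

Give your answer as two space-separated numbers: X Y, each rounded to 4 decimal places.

Answer: -13.5054 -1.1714

Derivation:
joint[0] = (0.0000, 0.0000)  (base)
link 0: phi[0] = 170 = 170 deg
  cos(170 deg) = -0.9848, sin(170 deg) = 0.1736
  joint[1] = (0.0000, 0.0000) + 8.1 * (-0.9848, 0.1736) = (0.0000 + -7.9769, 0.0000 + 1.4066) = (-7.9769, 1.4066)
link 1: phi[1] = 170 + 35 = 205 deg
  cos(205 deg) = -0.9063, sin(205 deg) = -0.4226
  joint[2] = (-7.9769, 1.4066) + 6.1 * (-0.9063, -0.4226) = (-7.9769 + -5.5285, 1.4066 + -2.5780) = (-13.5054, -1.1714)
End effector: (-13.5054, -1.1714)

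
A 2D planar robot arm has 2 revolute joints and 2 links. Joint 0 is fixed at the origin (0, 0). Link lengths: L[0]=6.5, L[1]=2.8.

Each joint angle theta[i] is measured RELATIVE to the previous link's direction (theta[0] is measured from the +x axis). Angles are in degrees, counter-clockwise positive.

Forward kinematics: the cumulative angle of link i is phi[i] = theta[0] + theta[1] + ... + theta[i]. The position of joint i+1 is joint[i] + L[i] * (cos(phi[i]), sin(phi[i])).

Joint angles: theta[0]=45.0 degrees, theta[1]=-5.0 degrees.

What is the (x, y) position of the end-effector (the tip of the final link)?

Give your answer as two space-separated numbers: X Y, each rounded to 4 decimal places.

Answer: 6.7411 6.3960

Derivation:
joint[0] = (0.0000, 0.0000)  (base)
link 0: phi[0] = 45 = 45 deg
  cos(45 deg) = 0.7071, sin(45 deg) = 0.7071
  joint[1] = (0.0000, 0.0000) + 6.5 * (0.7071, 0.7071) = (0.0000 + 4.5962, 0.0000 + 4.5962) = (4.5962, 4.5962)
link 1: phi[1] = 45 + -5 = 40 deg
  cos(40 deg) = 0.7660, sin(40 deg) = 0.6428
  joint[2] = (4.5962, 4.5962) + 2.8 * (0.7660, 0.6428) = (4.5962 + 2.1449, 4.5962 + 1.7998) = (6.7411, 6.3960)
End effector: (6.7411, 6.3960)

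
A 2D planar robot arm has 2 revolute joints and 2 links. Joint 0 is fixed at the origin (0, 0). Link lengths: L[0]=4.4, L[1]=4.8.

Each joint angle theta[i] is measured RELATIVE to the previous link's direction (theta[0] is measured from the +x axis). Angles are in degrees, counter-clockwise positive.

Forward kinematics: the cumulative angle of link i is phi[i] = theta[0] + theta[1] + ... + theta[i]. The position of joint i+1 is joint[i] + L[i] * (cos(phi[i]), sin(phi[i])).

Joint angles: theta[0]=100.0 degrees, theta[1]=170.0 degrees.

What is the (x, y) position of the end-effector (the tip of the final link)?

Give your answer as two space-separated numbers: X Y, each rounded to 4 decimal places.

joint[0] = (0.0000, 0.0000)  (base)
link 0: phi[0] = 100 = 100 deg
  cos(100 deg) = -0.1736, sin(100 deg) = 0.9848
  joint[1] = (0.0000, 0.0000) + 4.4 * (-0.1736, 0.9848) = (0.0000 + -0.7641, 0.0000 + 4.3332) = (-0.7641, 4.3332)
link 1: phi[1] = 100 + 170 = 270 deg
  cos(270 deg) = -0.0000, sin(270 deg) = -1.0000
  joint[2] = (-0.7641, 4.3332) + 4.8 * (-0.0000, -1.0000) = (-0.7641 + -0.0000, 4.3332 + -4.8000) = (-0.7641, -0.4668)
End effector: (-0.7641, -0.4668)

Answer: -0.7641 -0.4668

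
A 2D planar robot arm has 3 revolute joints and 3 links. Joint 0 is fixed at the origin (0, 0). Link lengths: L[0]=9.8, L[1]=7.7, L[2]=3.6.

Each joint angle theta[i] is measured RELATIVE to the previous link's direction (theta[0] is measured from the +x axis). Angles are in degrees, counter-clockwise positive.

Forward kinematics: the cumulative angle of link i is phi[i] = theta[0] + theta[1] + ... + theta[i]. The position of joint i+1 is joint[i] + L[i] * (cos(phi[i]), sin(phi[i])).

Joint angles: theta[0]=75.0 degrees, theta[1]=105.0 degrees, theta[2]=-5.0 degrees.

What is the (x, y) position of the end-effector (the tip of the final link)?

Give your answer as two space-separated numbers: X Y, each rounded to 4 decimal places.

Answer: -8.7499 9.7798

Derivation:
joint[0] = (0.0000, 0.0000)  (base)
link 0: phi[0] = 75 = 75 deg
  cos(75 deg) = 0.2588, sin(75 deg) = 0.9659
  joint[1] = (0.0000, 0.0000) + 9.8 * (0.2588, 0.9659) = (0.0000 + 2.5364, 0.0000 + 9.4661) = (2.5364, 9.4661)
link 1: phi[1] = 75 + 105 = 180 deg
  cos(180 deg) = -1.0000, sin(180 deg) = 0.0000
  joint[2] = (2.5364, 9.4661) + 7.7 * (-1.0000, 0.0000) = (2.5364 + -7.7000, 9.4661 + 0.0000) = (-5.1636, 9.4661)
link 2: phi[2] = 75 + 105 + -5 = 175 deg
  cos(175 deg) = -0.9962, sin(175 deg) = 0.0872
  joint[3] = (-5.1636, 9.4661) + 3.6 * (-0.9962, 0.0872) = (-5.1636 + -3.5863, 9.4661 + 0.3138) = (-8.7499, 9.7798)
End effector: (-8.7499, 9.7798)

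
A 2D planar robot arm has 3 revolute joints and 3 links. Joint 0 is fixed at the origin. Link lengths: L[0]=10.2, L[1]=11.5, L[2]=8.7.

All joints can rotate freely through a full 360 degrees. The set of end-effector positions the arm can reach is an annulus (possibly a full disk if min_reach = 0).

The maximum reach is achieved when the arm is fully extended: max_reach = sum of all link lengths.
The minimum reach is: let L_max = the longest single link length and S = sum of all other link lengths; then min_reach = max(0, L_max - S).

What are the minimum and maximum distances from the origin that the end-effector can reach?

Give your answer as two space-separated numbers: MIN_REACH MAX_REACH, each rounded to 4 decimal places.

Link lengths: [10.2, 11.5, 8.7]
max_reach = 10.2 + 11.5 + 8.7 = 30.4
L_max = max([10.2, 11.5, 8.7]) = 11.5
S (sum of others) = 30.4 - 11.5 = 18.9
min_reach = max(0, 11.5 - 18.9) = max(0, -7.4) = 0

Answer: 0.0000 30.4000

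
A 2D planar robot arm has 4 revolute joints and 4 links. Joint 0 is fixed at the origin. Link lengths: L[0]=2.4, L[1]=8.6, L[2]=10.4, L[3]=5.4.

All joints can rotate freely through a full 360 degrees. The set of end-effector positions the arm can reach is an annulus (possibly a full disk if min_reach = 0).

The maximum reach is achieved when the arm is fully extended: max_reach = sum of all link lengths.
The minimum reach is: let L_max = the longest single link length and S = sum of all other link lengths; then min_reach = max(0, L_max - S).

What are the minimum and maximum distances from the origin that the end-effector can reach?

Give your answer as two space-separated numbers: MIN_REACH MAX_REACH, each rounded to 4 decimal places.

Link lengths: [2.4, 8.6, 10.4, 5.4]
max_reach = 2.4 + 8.6 + 10.4 + 5.4 = 26.8
L_max = max([2.4, 8.6, 10.4, 5.4]) = 10.4
S (sum of others) = 26.8 - 10.4 = 16.4
min_reach = max(0, 10.4 - 16.4) = max(0, -6) = 0

Answer: 0.0000 26.8000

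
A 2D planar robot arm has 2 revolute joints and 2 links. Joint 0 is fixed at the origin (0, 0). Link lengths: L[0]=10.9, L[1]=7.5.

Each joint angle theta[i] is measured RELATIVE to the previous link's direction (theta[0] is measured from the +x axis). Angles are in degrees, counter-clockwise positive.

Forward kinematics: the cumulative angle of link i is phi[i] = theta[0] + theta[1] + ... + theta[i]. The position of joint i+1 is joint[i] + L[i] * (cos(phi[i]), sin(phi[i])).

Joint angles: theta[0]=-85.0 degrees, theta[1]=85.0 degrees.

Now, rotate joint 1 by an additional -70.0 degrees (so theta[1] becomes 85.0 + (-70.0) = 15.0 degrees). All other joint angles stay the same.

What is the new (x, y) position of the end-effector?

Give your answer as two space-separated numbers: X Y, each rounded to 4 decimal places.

Answer: 3.5151 -17.9062

Derivation:
joint[0] = (0.0000, 0.0000)  (base)
link 0: phi[0] = -85 = -85 deg
  cos(-85 deg) = 0.0872, sin(-85 deg) = -0.9962
  joint[1] = (0.0000, 0.0000) + 10.9 * (0.0872, -0.9962) = (0.0000 + 0.9500, 0.0000 + -10.8585) = (0.9500, -10.8585)
link 1: phi[1] = -85 + 15 = -70 deg
  cos(-70 deg) = 0.3420, sin(-70 deg) = -0.9397
  joint[2] = (0.9500, -10.8585) + 7.5 * (0.3420, -0.9397) = (0.9500 + 2.5652, -10.8585 + -7.0477) = (3.5151, -17.9062)
End effector: (3.5151, -17.9062)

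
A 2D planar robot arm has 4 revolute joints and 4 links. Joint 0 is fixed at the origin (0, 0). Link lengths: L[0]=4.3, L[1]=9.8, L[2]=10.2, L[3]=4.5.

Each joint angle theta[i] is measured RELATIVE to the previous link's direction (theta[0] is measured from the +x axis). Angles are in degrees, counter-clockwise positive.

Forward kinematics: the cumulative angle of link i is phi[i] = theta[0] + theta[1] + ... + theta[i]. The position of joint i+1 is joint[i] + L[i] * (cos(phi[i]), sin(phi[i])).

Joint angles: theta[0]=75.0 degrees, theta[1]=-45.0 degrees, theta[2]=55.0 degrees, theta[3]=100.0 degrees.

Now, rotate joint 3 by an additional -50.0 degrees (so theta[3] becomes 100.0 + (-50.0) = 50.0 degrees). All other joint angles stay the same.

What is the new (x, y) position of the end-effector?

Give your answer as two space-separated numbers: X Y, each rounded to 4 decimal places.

Answer: 7.3070 22.3966

Derivation:
joint[0] = (0.0000, 0.0000)  (base)
link 0: phi[0] = 75 = 75 deg
  cos(75 deg) = 0.2588, sin(75 deg) = 0.9659
  joint[1] = (0.0000, 0.0000) + 4.3 * (0.2588, 0.9659) = (0.0000 + 1.1129, 0.0000 + 4.1535) = (1.1129, 4.1535)
link 1: phi[1] = 75 + -45 = 30 deg
  cos(30 deg) = 0.8660, sin(30 deg) = 0.5000
  joint[2] = (1.1129, 4.1535) + 9.8 * (0.8660, 0.5000) = (1.1129 + 8.4870, 4.1535 + 4.9000) = (9.6000, 9.0535)
link 2: phi[2] = 75 + -45 + 55 = 85 deg
  cos(85 deg) = 0.0872, sin(85 deg) = 0.9962
  joint[3] = (9.6000, 9.0535) + 10.2 * (0.0872, 0.9962) = (9.6000 + 0.8890, 9.0535 + 10.1612) = (10.4890, 19.2147)
link 3: phi[3] = 75 + -45 + 55 + 50 = 135 deg
  cos(135 deg) = -0.7071, sin(135 deg) = 0.7071
  joint[4] = (10.4890, 19.2147) + 4.5 * (-0.7071, 0.7071) = (10.4890 + -3.1820, 19.2147 + 3.1820) = (7.3070, 22.3966)
End effector: (7.3070, 22.3966)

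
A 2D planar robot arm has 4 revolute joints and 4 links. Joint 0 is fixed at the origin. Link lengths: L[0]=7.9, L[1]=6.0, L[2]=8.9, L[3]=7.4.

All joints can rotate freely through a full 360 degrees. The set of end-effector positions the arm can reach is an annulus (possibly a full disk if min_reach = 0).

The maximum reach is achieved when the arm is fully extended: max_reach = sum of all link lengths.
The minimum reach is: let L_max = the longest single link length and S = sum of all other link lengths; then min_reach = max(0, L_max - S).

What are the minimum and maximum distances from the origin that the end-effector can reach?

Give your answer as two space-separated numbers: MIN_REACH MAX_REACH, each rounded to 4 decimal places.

Answer: 0.0000 30.2000

Derivation:
Link lengths: [7.9, 6.0, 8.9, 7.4]
max_reach = 7.9 + 6 + 8.9 + 7.4 = 30.2
L_max = max([7.9, 6.0, 8.9, 7.4]) = 8.9
S (sum of others) = 30.2 - 8.9 = 21.3
min_reach = max(0, 8.9 - 21.3) = max(0, -12.4) = 0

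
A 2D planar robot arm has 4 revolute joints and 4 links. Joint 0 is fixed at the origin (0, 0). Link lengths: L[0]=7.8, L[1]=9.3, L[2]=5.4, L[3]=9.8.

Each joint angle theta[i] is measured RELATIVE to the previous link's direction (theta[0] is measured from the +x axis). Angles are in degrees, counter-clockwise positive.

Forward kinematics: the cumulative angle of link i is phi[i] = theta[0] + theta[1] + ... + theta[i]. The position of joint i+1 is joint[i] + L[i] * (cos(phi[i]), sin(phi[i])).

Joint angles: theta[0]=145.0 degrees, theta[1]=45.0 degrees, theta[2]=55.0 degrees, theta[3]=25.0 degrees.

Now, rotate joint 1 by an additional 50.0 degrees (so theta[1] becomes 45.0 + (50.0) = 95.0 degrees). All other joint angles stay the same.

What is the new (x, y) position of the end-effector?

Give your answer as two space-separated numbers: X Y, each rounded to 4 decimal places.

Answer: -1.2500 -14.7735

Derivation:
joint[0] = (0.0000, 0.0000)  (base)
link 0: phi[0] = 145 = 145 deg
  cos(145 deg) = -0.8192, sin(145 deg) = 0.5736
  joint[1] = (0.0000, 0.0000) + 7.8 * (-0.8192, 0.5736) = (0.0000 + -6.3894, 0.0000 + 4.4739) = (-6.3894, 4.4739)
link 1: phi[1] = 145 + 95 = 240 deg
  cos(240 deg) = -0.5000, sin(240 deg) = -0.8660
  joint[2] = (-6.3894, 4.4739) + 9.3 * (-0.5000, -0.8660) = (-6.3894 + -4.6500, 4.4739 + -8.0540) = (-11.0394, -3.5801)
link 2: phi[2] = 145 + 95 + 55 = 295 deg
  cos(295 deg) = 0.4226, sin(295 deg) = -0.9063
  joint[3] = (-11.0394, -3.5801) + 5.4 * (0.4226, -0.9063) = (-11.0394 + 2.2821, -3.5801 + -4.8941) = (-8.7572, -8.4742)
link 3: phi[3] = 145 + 95 + 55 + 25 = 320 deg
  cos(320 deg) = 0.7660, sin(320 deg) = -0.6428
  joint[4] = (-8.7572, -8.4742) + 9.8 * (0.7660, -0.6428) = (-8.7572 + 7.5072, -8.4742 + -6.2993) = (-1.2500, -14.7735)
End effector: (-1.2500, -14.7735)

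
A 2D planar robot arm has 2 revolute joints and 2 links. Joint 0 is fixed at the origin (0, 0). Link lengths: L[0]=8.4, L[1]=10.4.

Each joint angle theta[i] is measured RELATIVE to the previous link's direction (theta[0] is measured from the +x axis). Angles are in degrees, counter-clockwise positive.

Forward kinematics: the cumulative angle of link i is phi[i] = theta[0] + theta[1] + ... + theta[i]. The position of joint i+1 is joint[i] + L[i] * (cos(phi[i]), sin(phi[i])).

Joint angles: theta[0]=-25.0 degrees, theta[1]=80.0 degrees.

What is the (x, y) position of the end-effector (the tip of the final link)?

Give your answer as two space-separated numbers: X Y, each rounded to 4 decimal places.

joint[0] = (0.0000, 0.0000)  (base)
link 0: phi[0] = -25 = -25 deg
  cos(-25 deg) = 0.9063, sin(-25 deg) = -0.4226
  joint[1] = (0.0000, 0.0000) + 8.4 * (0.9063, -0.4226) = (0.0000 + 7.6130, 0.0000 + -3.5500) = (7.6130, -3.5500)
link 1: phi[1] = -25 + 80 = 55 deg
  cos(55 deg) = 0.5736, sin(55 deg) = 0.8192
  joint[2] = (7.6130, -3.5500) + 10.4 * (0.5736, 0.8192) = (7.6130 + 5.9652, -3.5500 + 8.5192) = (13.5782, 4.9692)
End effector: (13.5782, 4.9692)

Answer: 13.5782 4.9692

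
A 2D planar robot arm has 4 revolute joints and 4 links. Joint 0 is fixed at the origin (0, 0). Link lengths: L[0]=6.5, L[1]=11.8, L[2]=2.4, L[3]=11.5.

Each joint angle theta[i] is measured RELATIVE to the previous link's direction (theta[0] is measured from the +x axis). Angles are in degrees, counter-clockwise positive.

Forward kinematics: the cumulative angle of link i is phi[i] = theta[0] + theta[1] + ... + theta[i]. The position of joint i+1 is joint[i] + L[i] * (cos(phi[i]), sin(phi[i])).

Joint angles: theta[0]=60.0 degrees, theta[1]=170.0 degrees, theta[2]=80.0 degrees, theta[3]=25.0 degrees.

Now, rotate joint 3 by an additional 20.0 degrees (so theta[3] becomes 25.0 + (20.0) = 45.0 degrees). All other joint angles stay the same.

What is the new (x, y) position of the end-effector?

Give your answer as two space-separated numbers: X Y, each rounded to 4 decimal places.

joint[0] = (0.0000, 0.0000)  (base)
link 0: phi[0] = 60 = 60 deg
  cos(60 deg) = 0.5000, sin(60 deg) = 0.8660
  joint[1] = (0.0000, 0.0000) + 6.5 * (0.5000, 0.8660) = (0.0000 + 3.2500, 0.0000 + 5.6292) = (3.2500, 5.6292)
link 1: phi[1] = 60 + 170 = 230 deg
  cos(230 deg) = -0.6428, sin(230 deg) = -0.7660
  joint[2] = (3.2500, 5.6292) + 11.8 * (-0.6428, -0.7660) = (3.2500 + -7.5849, 5.6292 + -9.0393) = (-4.3349, -3.4102)
link 2: phi[2] = 60 + 170 + 80 = 310 deg
  cos(310 deg) = 0.6428, sin(310 deg) = -0.7660
  joint[3] = (-4.3349, -3.4102) + 2.4 * (0.6428, -0.7660) = (-4.3349 + 1.5427, -3.4102 + -1.8385) = (-2.7922, -5.2487)
link 3: phi[3] = 60 + 170 + 80 + 45 = 355 deg
  cos(355 deg) = 0.9962, sin(355 deg) = -0.0872
  joint[4] = (-2.7922, -5.2487) + 11.5 * (0.9962, -0.0872) = (-2.7922 + 11.4562, -5.2487 + -1.0023) = (8.6640, -6.2510)
End effector: (8.6640, -6.2510)

Answer: 8.6640 -6.2510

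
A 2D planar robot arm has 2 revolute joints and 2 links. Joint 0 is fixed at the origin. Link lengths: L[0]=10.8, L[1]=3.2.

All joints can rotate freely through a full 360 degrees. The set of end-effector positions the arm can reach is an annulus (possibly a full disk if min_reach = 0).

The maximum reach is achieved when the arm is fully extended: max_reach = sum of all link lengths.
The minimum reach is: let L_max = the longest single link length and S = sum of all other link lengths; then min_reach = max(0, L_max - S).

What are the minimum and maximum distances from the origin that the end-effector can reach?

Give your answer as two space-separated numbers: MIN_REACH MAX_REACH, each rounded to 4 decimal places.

Answer: 7.6000 14.0000

Derivation:
Link lengths: [10.8, 3.2]
max_reach = 10.8 + 3.2 = 14
L_max = max([10.8, 3.2]) = 10.8
S (sum of others) = 14 - 10.8 = 3.2
min_reach = max(0, 10.8 - 3.2) = max(0, 7.6) = 7.6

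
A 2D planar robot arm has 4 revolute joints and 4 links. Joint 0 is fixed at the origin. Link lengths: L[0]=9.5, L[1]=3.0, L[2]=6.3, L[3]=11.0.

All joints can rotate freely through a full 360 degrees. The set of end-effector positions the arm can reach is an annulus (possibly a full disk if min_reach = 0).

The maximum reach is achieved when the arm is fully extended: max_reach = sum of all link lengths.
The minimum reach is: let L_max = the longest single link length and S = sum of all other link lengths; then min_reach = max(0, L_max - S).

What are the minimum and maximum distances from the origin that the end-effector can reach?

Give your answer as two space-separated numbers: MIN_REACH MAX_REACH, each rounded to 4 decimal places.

Link lengths: [9.5, 3.0, 6.3, 11.0]
max_reach = 9.5 + 3 + 6.3 + 11 = 29.8
L_max = max([9.5, 3.0, 6.3, 11.0]) = 11
S (sum of others) = 29.8 - 11 = 18.8
min_reach = max(0, 11 - 18.8) = max(0, -7.8) = 0

Answer: 0.0000 29.8000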